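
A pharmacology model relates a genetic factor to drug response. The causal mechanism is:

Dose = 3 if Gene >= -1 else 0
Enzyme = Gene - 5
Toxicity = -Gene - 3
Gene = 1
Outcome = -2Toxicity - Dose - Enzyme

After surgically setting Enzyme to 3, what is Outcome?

2

do(Enzyme=3) replaces the equation Enzyme = Gene - 5 with the constant Enzyme = 3.
Dose = 3 if Gene >= -1 else 0  [with Gene=1]  = 3
Toxicity = -Gene - 3  [with Gene=1]  = -4
Outcome = -2Toxicity - Dose - Enzyme  [with Toxicity=-4, Dose=3, Enzyme=3]  = 2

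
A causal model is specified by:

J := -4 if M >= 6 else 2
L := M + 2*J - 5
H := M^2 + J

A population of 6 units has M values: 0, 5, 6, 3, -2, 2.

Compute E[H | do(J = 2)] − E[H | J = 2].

4.6

Under do(J=2), J's equation is replaced by J=2 for every unit. Per-unit H: 2, 27, 38, 11, 6, 6. Mean = 15.
Conditioning on J=2 selects the 5 unit(s) with M ∈ {0, 5, 3, -2, 2}. Their H values: 2, 27, 11, 6, 6. Mean = 10.4.
Difference = 15 − 10.4 = 4.6.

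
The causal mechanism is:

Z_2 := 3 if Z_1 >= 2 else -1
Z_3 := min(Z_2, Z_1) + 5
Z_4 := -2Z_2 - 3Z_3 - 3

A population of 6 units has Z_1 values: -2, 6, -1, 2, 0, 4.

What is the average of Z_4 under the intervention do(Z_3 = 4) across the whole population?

The intervention sets Z_3=4 in all 6 units regardless of Z_1. Recomputing Z_4 per unit gives -13, -21, -13, -21, -13, -21; average -17.

-17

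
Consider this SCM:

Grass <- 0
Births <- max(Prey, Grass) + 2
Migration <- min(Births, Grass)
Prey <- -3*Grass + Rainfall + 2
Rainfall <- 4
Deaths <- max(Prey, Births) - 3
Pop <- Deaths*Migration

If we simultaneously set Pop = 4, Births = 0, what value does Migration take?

0

Setting Pop = 4, Births = 0 by intervention discards those variables' equations.
Migration = min(Births, Grass)  [with Births=0, Grass=0]  = 0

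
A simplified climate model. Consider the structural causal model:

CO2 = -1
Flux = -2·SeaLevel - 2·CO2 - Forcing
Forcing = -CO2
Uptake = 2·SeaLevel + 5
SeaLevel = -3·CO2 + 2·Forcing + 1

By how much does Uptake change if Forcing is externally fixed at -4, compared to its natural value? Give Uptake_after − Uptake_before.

-20

do(Forcing=-4) replaces the equation Forcing = -CO2 with the constant Forcing = -4.
SeaLevel = -3·CO2 + 2·Forcing + 1  [with CO2=-1, Forcing=-4]  = -4
Uptake = 2·SeaLevel + 5  [with SeaLevel=-4]  = -3
Without intervention: Forcing = -CO2  [with CO2=-1]  = 1; SeaLevel = -3·CO2 + 2·Forcing + 1  [with CO2=-1, Forcing=1]  = 6; Uptake = 2·SeaLevel + 5  [with SeaLevel=6]  = 17.
Change = -3 − 17 = -20.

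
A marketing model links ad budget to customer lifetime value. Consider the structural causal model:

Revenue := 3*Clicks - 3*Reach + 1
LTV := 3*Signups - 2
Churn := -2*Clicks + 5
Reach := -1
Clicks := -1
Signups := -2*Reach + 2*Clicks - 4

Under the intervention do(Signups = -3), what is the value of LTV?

-11

The intervention breaks the incoming arrows to Signups: Signups := -2*Reach + 2*Clicks - 4 no longer applies, and Signups = -3.
LTV = 3*Signups - 2  [with Signups=-3]  = -11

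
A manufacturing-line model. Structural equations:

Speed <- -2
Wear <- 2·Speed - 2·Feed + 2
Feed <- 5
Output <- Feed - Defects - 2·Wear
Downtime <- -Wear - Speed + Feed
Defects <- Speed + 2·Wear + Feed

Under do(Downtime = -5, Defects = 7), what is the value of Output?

Setting Downtime = -5, Defects = 7 by intervention discards those variables' equations.
Wear = 2·Speed - 2·Feed + 2  [with Speed=-2, Feed=5]  = -12
Output = Feed - Defects - 2·Wear  [with Feed=5, Defects=7, Wear=-12]  = 22

22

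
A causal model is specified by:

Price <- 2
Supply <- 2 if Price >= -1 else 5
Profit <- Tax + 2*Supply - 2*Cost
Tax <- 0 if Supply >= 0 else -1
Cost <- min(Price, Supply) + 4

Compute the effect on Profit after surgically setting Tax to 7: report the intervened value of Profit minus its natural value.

7

Intervening sets Tax = 7 and removes its equation (Tax <- 0 if Supply >= 0 else -1).
Supply = 2 if Price >= -1 else 5  [with Price=2]  = 2
Cost = min(Price, Supply) + 4  [with Price=2, Supply=2]  = 6
Profit = Tax + 2*Supply - 2*Cost  [with Tax=7, Supply=2, Cost=6]  = -1
Without intervention: Supply = 2 if Price >= -1 else 5  [with Price=2]  = 2; Cost = min(Price, Supply) + 4  [with Price=2, Supply=2]  = 6; Tax = 0 if Supply >= 0 else -1  [with Supply=2]  = 0; Profit = Tax + 2*Supply - 2*Cost  [with Tax=0, Supply=2, Cost=6]  = -8.
Change = -1 − (-8) = 7.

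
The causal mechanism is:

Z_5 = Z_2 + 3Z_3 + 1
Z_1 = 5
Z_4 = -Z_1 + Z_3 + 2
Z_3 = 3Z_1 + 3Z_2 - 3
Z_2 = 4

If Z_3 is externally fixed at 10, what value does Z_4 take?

The intervention breaks the incoming arrows to Z_3: Z_3 = 3Z_1 + 3Z_2 - 3 no longer applies, and Z_3 = 10.
Z_4 = -Z_1 + Z_3 + 2  [with Z_1=5, Z_3=10]  = 7

7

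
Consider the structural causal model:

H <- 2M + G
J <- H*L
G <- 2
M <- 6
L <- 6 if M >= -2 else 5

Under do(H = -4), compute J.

Intervening sets H = -4 and removes its equation (H <- 2M + G).
L = 6 if M >= -2 else 5  [with M=6]  = 6
J = H*L  [with H=-4, L=6]  = -24

-24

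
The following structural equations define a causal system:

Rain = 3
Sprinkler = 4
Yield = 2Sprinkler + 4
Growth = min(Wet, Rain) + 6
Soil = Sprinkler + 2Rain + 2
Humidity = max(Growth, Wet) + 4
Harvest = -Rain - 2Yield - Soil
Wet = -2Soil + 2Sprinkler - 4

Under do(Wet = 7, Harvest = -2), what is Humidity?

The joint intervention fixes Wet = 7, Harvest = -2, removing each variable's own equation.
Growth = min(Wet, Rain) + 6  [with Wet=7, Rain=3]  = 9
Humidity = max(Growth, Wet) + 4  [with Growth=9, Wet=7]  = 13

13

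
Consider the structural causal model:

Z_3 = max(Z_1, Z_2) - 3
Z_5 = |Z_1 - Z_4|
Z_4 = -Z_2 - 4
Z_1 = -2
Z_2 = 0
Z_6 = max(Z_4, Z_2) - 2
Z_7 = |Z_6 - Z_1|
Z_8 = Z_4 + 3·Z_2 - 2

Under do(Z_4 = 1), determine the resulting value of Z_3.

-3

Under do(Z_4=1), the mechanism Z_4 = -Z_2 - 4 is discarded; Z_4 is fixed at 1.
Since Z_3 is not a descendant of the intervened variable, it is unaffected.
Z_3 = max(Z_1, Z_2) - 3  [with Z_1=-2, Z_2=0]  = -3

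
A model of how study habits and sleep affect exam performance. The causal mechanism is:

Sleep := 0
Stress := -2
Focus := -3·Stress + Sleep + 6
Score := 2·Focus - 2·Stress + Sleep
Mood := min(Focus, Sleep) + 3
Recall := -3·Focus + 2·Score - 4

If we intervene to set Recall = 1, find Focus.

do(Recall=1) replaces the equation Recall := -3·Focus + 2·Score - 4 with the constant Recall = 1.
Focus is not downstream of the intervention, so its value is determined by the original equations.
Focus = -3·Stress + Sleep + 6  [with Stress=-2, Sleep=0]  = 12

12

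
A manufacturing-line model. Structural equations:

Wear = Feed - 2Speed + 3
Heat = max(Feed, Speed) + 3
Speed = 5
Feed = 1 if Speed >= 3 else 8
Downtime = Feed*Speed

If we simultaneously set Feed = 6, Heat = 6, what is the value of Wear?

Setting Feed = 6, Heat = 6 by intervention discards those variables' equations.
Wear = Feed - 2Speed + 3  [with Feed=6, Speed=5]  = -1

-1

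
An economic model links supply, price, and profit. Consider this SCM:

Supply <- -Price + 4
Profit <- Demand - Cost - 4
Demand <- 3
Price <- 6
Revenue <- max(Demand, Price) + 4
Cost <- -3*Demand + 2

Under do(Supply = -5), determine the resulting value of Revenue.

10

do(Supply=-5) replaces the equation Supply <- -Price + 4 with the constant Supply = -5.
Revenue is not downstream of the intervention, so its value is determined by the original equations.
Revenue = max(Demand, Price) + 4  [with Demand=3, Price=6]  = 10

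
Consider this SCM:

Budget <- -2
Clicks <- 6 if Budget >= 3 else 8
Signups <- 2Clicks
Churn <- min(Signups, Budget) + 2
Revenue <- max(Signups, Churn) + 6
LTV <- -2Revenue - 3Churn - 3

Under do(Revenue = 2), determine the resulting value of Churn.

0

The intervention breaks the incoming arrows to Revenue: Revenue <- max(Signups, Churn) + 6 no longer applies, and Revenue = 2.
Since Churn is not a descendant of the intervened variable, it is unaffected.
Clicks = 6 if Budget >= 3 else 8  [with Budget=-2]  = 8
Signups = 2Clicks  [with Clicks=8]  = 16
Churn = min(Signups, Budget) + 2  [with Signups=16, Budget=-2]  = 0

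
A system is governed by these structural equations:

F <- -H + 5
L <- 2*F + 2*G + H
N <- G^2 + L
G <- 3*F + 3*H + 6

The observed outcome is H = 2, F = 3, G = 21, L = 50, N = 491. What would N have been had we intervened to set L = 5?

Intervening sets L = 5 and removes its equation (L <- 2*F + 2*G + H).
F = -H + 5  [with H=2]  = 3
G = 3*F + 3*H + 6  [with F=3, H=2]  = 21
N = G^2 + L  [with G=21, L=5]  = 446

446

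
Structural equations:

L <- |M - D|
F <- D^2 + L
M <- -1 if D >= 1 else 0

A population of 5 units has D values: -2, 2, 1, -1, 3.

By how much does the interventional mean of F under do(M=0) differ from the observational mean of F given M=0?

Under do(M=0), M's equation is replaced by M=0 for every unit. Per-unit F: 6, 6, 2, 2, 12. Mean = 5.6.
Conditioning on M=0 selects the 2 unit(s) with D ∈ {-2, -1}. Their F values: 6, 2. Mean = 4.
Difference = 5.6 − 4 = 1.6.

1.6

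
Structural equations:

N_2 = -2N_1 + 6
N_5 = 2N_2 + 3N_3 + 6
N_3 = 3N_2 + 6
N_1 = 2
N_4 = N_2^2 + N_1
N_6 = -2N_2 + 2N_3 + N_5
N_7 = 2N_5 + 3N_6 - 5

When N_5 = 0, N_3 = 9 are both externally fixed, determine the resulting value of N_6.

The joint intervention fixes N_5 = 0, N_3 = 9, removing each variable's own equation.
N_2 = -2N_1 + 6  [with N_1=2]  = 2
N_6 = -2N_2 + 2N_3 + N_5  [with N_2=2, N_3=9, N_5=0]  = 14

14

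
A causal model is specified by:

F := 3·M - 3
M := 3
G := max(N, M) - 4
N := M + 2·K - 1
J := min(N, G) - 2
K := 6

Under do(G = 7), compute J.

5

The intervention breaks the incoming arrows to G: G := max(N, M) - 4 no longer applies, and G = 7.
N = M + 2·K - 1  [with M=3, K=6]  = 14
J = min(N, G) - 2  [with N=14, G=7]  = 5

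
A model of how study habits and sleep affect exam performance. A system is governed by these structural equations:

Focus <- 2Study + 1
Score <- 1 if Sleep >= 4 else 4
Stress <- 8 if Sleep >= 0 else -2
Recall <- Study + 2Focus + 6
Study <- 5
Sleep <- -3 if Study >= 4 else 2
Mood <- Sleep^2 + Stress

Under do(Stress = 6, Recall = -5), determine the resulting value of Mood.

15

Under do(Stress = 6, Recall = -5), each intervened variable's structural equation is replaced by its fixed value.
Sleep = -3 if Study >= 4 else 2  [with Study=5]  = -3
Mood = Sleep^2 + Stress  [with Sleep=-3, Stress=6]  = 15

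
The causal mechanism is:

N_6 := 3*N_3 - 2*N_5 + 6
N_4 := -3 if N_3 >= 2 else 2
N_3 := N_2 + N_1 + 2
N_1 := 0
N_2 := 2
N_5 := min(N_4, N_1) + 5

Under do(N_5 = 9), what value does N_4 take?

The intervention breaks the incoming arrows to N_5: N_5 := min(N_4, N_1) + 5 no longer applies, and N_5 = 9.
Since N_4 is not a descendant of the intervened variable, it is unaffected.
N_3 = N_2 + N_1 + 2  [with N_2=2, N_1=0]  = 4
N_4 = -3 if N_3 >= 2 else 2  [with N_3=4]  = -3

-3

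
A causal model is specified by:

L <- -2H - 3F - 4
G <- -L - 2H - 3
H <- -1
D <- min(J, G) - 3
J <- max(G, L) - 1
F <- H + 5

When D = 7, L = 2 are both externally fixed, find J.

Under do(D = 7, L = 2), each intervened variable's structural equation is replaced by its fixed value.
G = -L - 2H - 3  [with L=2, H=-1]  = -3
J = max(G, L) - 1  [with G=-3, L=2]  = 1

1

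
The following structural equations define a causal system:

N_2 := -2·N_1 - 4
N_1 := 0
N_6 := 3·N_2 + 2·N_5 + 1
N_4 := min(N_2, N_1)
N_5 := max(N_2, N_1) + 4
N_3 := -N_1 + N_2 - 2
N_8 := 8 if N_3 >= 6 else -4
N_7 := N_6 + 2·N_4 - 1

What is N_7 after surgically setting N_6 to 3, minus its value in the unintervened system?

Intervening sets N_6 = 3 and removes its equation (N_6 := 3·N_2 + 2·N_5 + 1).
N_2 = -2·N_1 - 4  [with N_1=0]  = -4
N_4 = min(N_2, N_1)  [with N_2=-4, N_1=0]  = -4
N_7 = N_6 + 2·N_4 - 1  [with N_6=3, N_4=-4]  = -6
Without intervention: N_2 = -2·N_1 - 4  [with N_1=0]  = -4; N_4 = min(N_2, N_1)  [with N_2=-4, N_1=0]  = -4; N_5 = max(N_2, N_1) + 4  [with N_2=-4, N_1=0]  = 4; N_6 = 3·N_2 + 2·N_5 + 1  [with N_2=-4, N_5=4]  = -3; N_7 = N_6 + 2·N_4 - 1  [with N_6=-3, N_4=-4]  = -12.
Change = -6 − (-12) = 6.

6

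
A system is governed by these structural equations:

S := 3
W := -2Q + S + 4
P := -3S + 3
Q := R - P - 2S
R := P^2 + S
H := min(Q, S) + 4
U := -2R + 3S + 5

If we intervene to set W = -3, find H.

7

Intervening sets W = -3 and removes its equation (W := -2Q + S + 4).
No directed path runs from W to H, so H keeps its natural value.
P = -3S + 3  [with S=3]  = -6
R = P^2 + S  [with P=-6, S=3]  = 39
Q = R - P - 2S  [with R=39, P=-6, S=3]  = 39
H = min(Q, S) + 4  [with Q=39, S=3]  = 7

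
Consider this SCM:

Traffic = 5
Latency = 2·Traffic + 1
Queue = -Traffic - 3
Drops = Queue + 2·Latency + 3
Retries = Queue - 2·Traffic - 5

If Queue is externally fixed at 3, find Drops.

28

The intervention breaks the incoming arrows to Queue: Queue = -Traffic - 3 no longer applies, and Queue = 3.
Latency = 2·Traffic + 1  [with Traffic=5]  = 11
Drops = Queue + 2·Latency + 3  [with Queue=3, Latency=11]  = 28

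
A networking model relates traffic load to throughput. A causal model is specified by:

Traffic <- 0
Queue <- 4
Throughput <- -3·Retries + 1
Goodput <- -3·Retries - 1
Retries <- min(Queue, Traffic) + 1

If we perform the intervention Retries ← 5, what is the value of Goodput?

do(Retries=5) replaces the equation Retries <- min(Queue, Traffic) + 1 with the constant Retries = 5.
Goodput = -3·Retries - 1  [with Retries=5]  = -16

-16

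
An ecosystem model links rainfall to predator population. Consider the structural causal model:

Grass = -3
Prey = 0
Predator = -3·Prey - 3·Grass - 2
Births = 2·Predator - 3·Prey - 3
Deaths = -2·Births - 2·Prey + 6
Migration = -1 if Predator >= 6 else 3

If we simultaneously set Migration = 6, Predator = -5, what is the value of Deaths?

Under do(Migration = 6, Predator = -5), each intervened variable's structural equation is replaced by its fixed value.
Births = 2·Predator - 3·Prey - 3  [with Predator=-5, Prey=0]  = -13
Deaths = -2·Births - 2·Prey + 6  [with Births=-13, Prey=0]  = 32

32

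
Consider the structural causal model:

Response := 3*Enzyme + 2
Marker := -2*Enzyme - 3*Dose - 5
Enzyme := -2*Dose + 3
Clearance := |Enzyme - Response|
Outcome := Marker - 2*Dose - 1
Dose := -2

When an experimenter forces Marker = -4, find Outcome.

-1

The intervention breaks the incoming arrows to Marker: Marker := -2*Enzyme - 3*Dose - 5 no longer applies, and Marker = -4.
Outcome = Marker - 2*Dose - 1  [with Marker=-4, Dose=-2]  = -1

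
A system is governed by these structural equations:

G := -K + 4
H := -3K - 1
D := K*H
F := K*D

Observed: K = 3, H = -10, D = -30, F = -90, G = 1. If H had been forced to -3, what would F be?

-27

Under do(H=-3), the mechanism H := -3K - 1 is discarded; H is fixed at -3.
D = K*H  [with K=3, H=-3]  = -9
F = K*D  [with K=3, D=-9]  = -27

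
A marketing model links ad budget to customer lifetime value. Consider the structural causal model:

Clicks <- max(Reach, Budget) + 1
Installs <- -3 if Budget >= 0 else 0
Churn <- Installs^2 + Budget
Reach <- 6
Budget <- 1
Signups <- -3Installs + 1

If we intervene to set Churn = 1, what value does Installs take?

-3

do(Churn=1) replaces the equation Churn <- Installs^2 + Budget with the constant Churn = 1.
No directed path runs from Churn to Installs, so Installs keeps its natural value.
Installs = -3 if Budget >= 0 else 0  [with Budget=1]  = -3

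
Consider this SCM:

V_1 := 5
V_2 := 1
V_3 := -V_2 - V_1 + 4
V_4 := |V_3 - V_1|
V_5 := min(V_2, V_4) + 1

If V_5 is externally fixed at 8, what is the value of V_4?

The intervention breaks the incoming arrows to V_5: V_5 := min(V_2, V_4) + 1 no longer applies, and V_5 = 8.
Since V_4 is not a descendant of the intervened variable, it is unaffected.
V_3 = -V_2 - V_1 + 4  [with V_2=1, V_1=5]  = -2
V_4 = |V_3 - V_1|  [with V_3=-2, V_1=5]  = 7

7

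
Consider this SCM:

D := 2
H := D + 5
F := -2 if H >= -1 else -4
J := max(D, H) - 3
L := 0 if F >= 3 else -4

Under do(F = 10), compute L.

0

do(F=10) replaces the equation F := -2 if H >= -1 else -4 with the constant F = 10.
L = 0 if F >= 3 else -4  [with F=10]  = 0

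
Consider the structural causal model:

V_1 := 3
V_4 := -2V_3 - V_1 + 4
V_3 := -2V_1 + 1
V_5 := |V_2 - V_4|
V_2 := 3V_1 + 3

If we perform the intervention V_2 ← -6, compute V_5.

17

do(V_2=-6) replaces the equation V_2 := 3V_1 + 3 with the constant V_2 = -6.
V_3 = -2V_1 + 1  [with V_1=3]  = -5
V_4 = -2V_3 - V_1 + 4  [with V_3=-5, V_1=3]  = 11
V_5 = |V_2 - V_4|  [with V_2=-6, V_4=11]  = 17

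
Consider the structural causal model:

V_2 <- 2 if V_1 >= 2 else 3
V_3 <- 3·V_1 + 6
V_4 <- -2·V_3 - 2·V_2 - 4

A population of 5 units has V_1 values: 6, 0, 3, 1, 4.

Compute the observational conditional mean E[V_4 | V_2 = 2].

-46

Observing V_2=2 restricts to units where V_2's equation naturally yields 2: V_1 ∈ {6, 3, 4}. In that subpopulation V_4 = -56, -38, -44, mean -46.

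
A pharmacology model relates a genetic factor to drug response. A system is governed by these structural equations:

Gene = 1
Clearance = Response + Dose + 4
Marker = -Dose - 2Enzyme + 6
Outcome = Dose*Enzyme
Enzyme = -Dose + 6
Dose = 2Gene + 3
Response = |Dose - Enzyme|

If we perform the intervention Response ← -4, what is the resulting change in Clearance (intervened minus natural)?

The intervention breaks the incoming arrows to Response: Response = |Dose - Enzyme| no longer applies, and Response = -4.
Dose = 2Gene + 3  [with Gene=1]  = 5
Clearance = Response + Dose + 4  [with Response=-4, Dose=5]  = 5
Without intervention: Dose = 2Gene + 3  [with Gene=1]  = 5; Enzyme = -Dose + 6  [with Dose=5]  = 1; Response = |Dose - Enzyme|  [with Dose=5, Enzyme=1]  = 4; Clearance = Response + Dose + 4  [with Response=4, Dose=5]  = 13.
Change = 5 − 13 = -8.

-8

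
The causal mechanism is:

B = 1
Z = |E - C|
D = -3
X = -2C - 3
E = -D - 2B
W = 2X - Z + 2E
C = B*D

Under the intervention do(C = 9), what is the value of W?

The intervention breaks the incoming arrows to C: C = B*D no longer applies, and C = 9.
E = -D - 2B  [with D=-3, B=1]  = 1
Z = |E - C|  [with E=1, C=9]  = 8
X = -2C - 3  [with C=9]  = -21
W = 2X - Z + 2E  [with X=-21, Z=8, E=1]  = -48

-48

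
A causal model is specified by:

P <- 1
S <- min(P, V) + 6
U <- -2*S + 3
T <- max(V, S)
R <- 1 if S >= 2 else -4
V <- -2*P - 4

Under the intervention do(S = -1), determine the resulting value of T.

The intervention breaks the incoming arrows to S: S <- min(P, V) + 6 no longer applies, and S = -1.
V = -2*P - 4  [with P=1]  = -6
T = max(V, S)  [with V=-6, S=-1]  = -1

-1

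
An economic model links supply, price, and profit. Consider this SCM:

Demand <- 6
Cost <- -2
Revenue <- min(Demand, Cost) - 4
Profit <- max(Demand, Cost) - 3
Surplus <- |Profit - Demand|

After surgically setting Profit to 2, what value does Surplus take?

4

Intervening sets Profit = 2 and removes its equation (Profit <- max(Demand, Cost) - 3).
Surplus = |Profit - Demand|  [with Profit=2, Demand=6]  = 4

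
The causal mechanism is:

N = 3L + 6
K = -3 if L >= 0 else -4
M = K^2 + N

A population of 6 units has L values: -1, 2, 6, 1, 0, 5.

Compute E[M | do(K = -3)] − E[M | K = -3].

-1.9

Every unit gets K=-3 under the intervention. M values become 12, 21, 33, 18, 15, 30; E[M|do(K=-3)] = 21.5.
E[M|K=-3] averages over only the 5 units with K=-3 (L = 2, 6, 1, 0, 5): M = 21, 33, 18, 15, 30, mean 23.4.
Difference = 21.5 − 23.4 = -1.9.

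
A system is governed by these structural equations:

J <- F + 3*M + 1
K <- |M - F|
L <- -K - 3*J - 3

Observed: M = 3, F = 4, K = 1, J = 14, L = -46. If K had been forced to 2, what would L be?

-47

do(K=2) replaces the equation K <- |M - F| with the constant K = 2.
J = F + 3*M + 1  [with F=4, M=3]  = 14
L = -K - 3*J - 3  [with K=2, J=14]  = -47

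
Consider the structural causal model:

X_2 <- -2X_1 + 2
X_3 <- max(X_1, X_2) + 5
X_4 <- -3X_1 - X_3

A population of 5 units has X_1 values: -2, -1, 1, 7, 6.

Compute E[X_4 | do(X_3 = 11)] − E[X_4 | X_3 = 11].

do(X_3=11) breaks X_3's dependence on X_1. With X_3=11 fixed, X_4 across the units is -5, -8, -14, -32, -29, mean -17.6.
Conditioning on X_3=11 selects the 2 unit(s) with X_1 ∈ {-2, 6}. Their X_4 values: -5, -29. Mean = -17.
Difference = -17.6 − (-17) = -0.6.

-0.6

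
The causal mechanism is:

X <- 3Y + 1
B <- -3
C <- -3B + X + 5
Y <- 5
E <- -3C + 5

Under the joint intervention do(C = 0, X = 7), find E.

The joint intervention fixes C = 0, X = 7, removing each variable's own equation.
E = -3C + 5  [with C=0]  = 5

5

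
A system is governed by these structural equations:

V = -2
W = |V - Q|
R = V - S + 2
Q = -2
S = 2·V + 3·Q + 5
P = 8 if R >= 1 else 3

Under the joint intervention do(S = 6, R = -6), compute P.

3

Setting S = 6, R = -6 by intervention discards those variables' equations.
P = 8 if R >= 1 else 3  [with R=-6]  = 3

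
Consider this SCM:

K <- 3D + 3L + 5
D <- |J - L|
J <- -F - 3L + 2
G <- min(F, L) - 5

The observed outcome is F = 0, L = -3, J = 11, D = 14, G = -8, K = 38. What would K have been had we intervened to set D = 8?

20

Under do(D=8), the mechanism D <- |J - L| is discarded; D is fixed at 8.
K = 3D + 3L + 5  [with D=8, L=-3]  = 20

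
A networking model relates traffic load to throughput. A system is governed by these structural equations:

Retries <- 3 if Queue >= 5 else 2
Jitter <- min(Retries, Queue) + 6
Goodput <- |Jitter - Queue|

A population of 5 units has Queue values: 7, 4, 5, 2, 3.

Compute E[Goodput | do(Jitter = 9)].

The intervention sets Jitter=9 in all 5 units regardless of Queue. Recomputing Goodput per unit gives 2, 5, 4, 7, 6; average 4.8.

4.8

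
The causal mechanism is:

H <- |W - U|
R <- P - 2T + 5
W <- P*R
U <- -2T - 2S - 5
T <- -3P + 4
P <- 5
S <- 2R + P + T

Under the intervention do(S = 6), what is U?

5

Intervening sets S = 6 and removes its equation (S <- 2R + P + T).
T = -3P + 4  [with P=5]  = -11
U = -2T - 2S - 5  [with T=-11, S=6]  = 5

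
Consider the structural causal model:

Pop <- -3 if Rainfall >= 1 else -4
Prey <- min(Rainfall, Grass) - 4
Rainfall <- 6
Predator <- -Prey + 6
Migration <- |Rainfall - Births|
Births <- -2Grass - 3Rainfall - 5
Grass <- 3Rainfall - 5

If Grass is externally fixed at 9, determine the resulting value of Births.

do(Grass=9) replaces the equation Grass <- 3Rainfall - 5 with the constant Grass = 9.
Births = -2Grass - 3Rainfall - 5  [with Grass=9, Rainfall=6]  = -41

-41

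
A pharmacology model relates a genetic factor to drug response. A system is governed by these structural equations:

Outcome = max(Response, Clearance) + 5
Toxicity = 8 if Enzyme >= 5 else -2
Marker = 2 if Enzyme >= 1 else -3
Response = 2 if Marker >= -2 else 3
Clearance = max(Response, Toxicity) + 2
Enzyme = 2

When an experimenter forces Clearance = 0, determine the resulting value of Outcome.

7

The intervention breaks the incoming arrows to Clearance: Clearance = max(Response, Toxicity) + 2 no longer applies, and Clearance = 0.
Marker = 2 if Enzyme >= 1 else -3  [with Enzyme=2]  = 2
Response = 2 if Marker >= -2 else 3  [with Marker=2]  = 2
Outcome = max(Response, Clearance) + 5  [with Response=2, Clearance=0]  = 7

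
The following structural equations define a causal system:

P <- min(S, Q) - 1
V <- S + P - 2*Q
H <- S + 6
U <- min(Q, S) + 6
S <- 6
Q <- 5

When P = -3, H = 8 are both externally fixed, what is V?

-7

Setting P = -3, H = 8 by intervention discards those variables' equations.
V = S + P - 2*Q  [with S=6, P=-3, Q=5]  = -7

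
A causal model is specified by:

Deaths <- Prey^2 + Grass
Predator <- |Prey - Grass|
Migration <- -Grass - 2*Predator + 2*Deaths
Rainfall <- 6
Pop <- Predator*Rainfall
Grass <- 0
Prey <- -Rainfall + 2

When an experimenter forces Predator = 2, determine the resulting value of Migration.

Under do(Predator=2), the mechanism Predator <- |Prey - Grass| is discarded; Predator is fixed at 2.
Prey = -Rainfall + 2  [with Rainfall=6]  = -4
Deaths = Prey^2 + Grass  [with Prey=-4, Grass=0]  = 16
Migration = -Grass - 2*Predator + 2*Deaths  [with Grass=0, Predator=2, Deaths=16]  = 28

28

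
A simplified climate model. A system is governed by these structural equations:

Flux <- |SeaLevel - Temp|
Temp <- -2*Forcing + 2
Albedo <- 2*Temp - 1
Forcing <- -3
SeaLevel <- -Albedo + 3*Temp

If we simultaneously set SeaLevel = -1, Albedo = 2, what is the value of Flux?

9

The joint intervention fixes SeaLevel = -1, Albedo = 2, removing each variable's own equation.
Temp = -2*Forcing + 2  [with Forcing=-3]  = 8
Flux = |SeaLevel - Temp|  [with SeaLevel=-1, Temp=8]  = 9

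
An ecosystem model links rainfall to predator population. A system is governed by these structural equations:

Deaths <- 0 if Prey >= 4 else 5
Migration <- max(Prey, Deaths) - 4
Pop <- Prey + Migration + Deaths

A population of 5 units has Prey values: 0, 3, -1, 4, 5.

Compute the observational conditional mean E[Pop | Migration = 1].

6.5

E[Pop|Migration=1] averages over only the 4 units with Migration=1 (Prey = 0, 3, -1, 5): Pop = 6, 9, 5, 6, mean 6.5.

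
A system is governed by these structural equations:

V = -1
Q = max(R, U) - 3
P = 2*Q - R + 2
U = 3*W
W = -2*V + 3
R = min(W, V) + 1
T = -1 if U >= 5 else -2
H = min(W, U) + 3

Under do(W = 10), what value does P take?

56

Under do(W=10), the mechanism W = -2*V + 3 is discarded; W is fixed at 10.
R = min(W, V) + 1  [with W=10, V=-1]  = 0
U = 3*W  [with W=10]  = 30
Q = max(R, U) - 3  [with R=0, U=30]  = 27
P = 2*Q - R + 2  [with Q=27, R=0]  = 56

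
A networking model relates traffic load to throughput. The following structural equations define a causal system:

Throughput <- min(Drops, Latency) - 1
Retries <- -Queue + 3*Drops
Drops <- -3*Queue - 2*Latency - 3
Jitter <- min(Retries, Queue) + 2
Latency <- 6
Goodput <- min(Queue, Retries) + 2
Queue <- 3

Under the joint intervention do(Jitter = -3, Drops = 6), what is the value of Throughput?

5

The joint intervention fixes Jitter = -3, Drops = 6, removing each variable's own equation.
Throughput = min(Drops, Latency) - 1  [with Drops=6, Latency=6]  = 5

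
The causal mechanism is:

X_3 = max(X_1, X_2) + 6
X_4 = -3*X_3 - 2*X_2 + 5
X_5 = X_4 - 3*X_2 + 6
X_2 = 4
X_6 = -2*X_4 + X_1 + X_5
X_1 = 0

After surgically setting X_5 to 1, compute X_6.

67

The intervention breaks the incoming arrows to X_5: X_5 = X_4 - 3*X_2 + 6 no longer applies, and X_5 = 1.
X_3 = max(X_1, X_2) + 6  [with X_1=0, X_2=4]  = 10
X_4 = -3*X_3 - 2*X_2 + 5  [with X_3=10, X_2=4]  = -33
X_6 = -2*X_4 + X_1 + X_5  [with X_4=-33, X_1=0, X_5=1]  = 67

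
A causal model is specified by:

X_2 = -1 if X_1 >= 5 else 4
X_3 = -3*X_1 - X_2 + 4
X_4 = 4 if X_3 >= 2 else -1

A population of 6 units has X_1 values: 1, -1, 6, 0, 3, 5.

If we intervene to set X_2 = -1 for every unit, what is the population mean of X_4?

Every unit gets X_2=-1 under the intervention. X_4 values become 4, 4, -1, 4, -1, -1; E[X_4|do(X_2=-1)] = 1.5.

1.5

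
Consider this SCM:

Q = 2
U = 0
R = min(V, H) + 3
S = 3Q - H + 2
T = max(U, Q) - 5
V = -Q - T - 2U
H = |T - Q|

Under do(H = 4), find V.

1

The intervention breaks the incoming arrows to H: H = |T - Q| no longer applies, and H = 4.
Since V is not a descendant of the intervened variable, it is unaffected.
T = max(U, Q) - 5  [with U=0, Q=2]  = -3
V = -Q - T - 2U  [with Q=2, T=-3, U=0]  = 1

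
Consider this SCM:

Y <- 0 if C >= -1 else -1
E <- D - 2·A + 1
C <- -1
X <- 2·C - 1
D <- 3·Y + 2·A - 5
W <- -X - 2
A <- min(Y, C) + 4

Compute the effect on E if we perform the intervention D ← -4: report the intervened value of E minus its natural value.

-5

Intervening sets D = -4 and removes its equation (D <- 3·Y + 2·A - 5).
Y = 0 if C >= -1 else -1  [with C=-1]  = 0
A = min(Y, C) + 4  [with Y=0, C=-1]  = 3
E = D - 2·A + 1  [with D=-4, A=3]  = -9
Without intervention: Y = 0 if C >= -1 else -1  [with C=-1]  = 0; A = min(Y, C) + 4  [with Y=0, C=-1]  = 3; D = 3·Y + 2·A - 5  [with Y=0, A=3]  = 1; E = D - 2·A + 1  [with D=1, A=3]  = -4.
Change = -9 − (-4) = -5.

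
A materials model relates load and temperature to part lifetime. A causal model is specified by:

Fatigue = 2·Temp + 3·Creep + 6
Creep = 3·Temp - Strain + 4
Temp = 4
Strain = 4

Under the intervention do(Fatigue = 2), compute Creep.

Under do(Fatigue=2), the mechanism Fatigue = 2·Temp + 3·Creep + 6 is discarded; Fatigue is fixed at 2.
Since Creep is not a descendant of the intervened variable, it is unaffected.
Creep = 3·Temp - Strain + 4  [with Temp=4, Strain=4]  = 12

12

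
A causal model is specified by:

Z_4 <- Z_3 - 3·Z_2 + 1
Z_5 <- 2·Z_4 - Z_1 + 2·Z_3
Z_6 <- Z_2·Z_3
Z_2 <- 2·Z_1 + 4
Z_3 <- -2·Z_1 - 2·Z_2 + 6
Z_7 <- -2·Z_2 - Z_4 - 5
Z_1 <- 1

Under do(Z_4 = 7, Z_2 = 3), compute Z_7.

-18

Under do(Z_4 = 7, Z_2 = 3), each intervened variable's structural equation is replaced by its fixed value.
Z_7 = -2·Z_2 - Z_4 - 5  [with Z_2=3, Z_4=7]  = -18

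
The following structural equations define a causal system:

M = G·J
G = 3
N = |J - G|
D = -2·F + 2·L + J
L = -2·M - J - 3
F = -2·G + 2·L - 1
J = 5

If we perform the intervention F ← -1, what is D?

-69

Under do(F=-1), the mechanism F = -2·G + 2·L - 1 is discarded; F is fixed at -1.
M = G·J  [with G=3, J=5]  = 15
L = -2·M - J - 3  [with M=15, J=5]  = -38
D = -2·F + 2·L + J  [with F=-1, L=-38, J=5]  = -69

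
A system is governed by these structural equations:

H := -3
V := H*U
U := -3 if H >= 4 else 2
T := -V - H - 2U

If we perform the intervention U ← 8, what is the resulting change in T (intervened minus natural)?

Under do(U=8), the mechanism U := -3 if H >= 4 else 2 is discarded; U is fixed at 8.
V = H*U  [with H=-3, U=8]  = -24
T = -V - H - 2U  [with V=-24, H=-3, U=8]  = 11
Without intervention: U = -3 if H >= 4 else 2  [with H=-3]  = 2; V = H*U  [with H=-3, U=2]  = -6; T = -V - H - 2U  [with V=-6, H=-3, U=2]  = 5.
Change = 11 − 5 = 6.

6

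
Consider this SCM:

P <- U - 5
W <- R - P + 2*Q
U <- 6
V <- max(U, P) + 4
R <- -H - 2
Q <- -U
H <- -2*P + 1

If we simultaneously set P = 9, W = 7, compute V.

The joint intervention fixes P = 9, W = 7, removing each variable's own equation.
V = max(U, P) + 4  [with U=6, P=9]  = 13

13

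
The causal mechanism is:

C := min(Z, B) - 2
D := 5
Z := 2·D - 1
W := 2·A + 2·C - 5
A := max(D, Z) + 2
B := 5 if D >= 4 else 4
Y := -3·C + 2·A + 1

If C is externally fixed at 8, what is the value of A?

The intervention breaks the incoming arrows to C: C := min(Z, B) - 2 no longer applies, and C = 8.
Since A is not a descendant of the intervened variable, it is unaffected.
Z = 2·D - 1  [with D=5]  = 9
A = max(D, Z) + 2  [with D=5, Z=9]  = 11

11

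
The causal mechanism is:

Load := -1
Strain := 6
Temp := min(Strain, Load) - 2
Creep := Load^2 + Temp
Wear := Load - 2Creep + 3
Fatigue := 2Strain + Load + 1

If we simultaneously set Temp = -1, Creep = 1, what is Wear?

Setting Temp = -1, Creep = 1 by intervention discards those variables' equations.
Wear = Load - 2Creep + 3  [with Load=-1, Creep=1]  = 0

0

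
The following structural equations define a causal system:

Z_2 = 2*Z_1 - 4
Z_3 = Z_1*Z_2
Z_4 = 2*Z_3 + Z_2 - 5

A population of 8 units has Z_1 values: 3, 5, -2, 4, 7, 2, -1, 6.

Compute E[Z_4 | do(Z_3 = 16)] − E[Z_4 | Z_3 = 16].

4

The intervention sets Z_3=16 in all 8 units regardless of Z_1. Recomputing Z_4 per unit gives 29, 33, 19, 31, 37, 27, 21, 35; average 29.
Observing Z_3=16 restricts to units where Z_3's equation naturally yields 16: Z_1 ∈ {-2, 4}. In that subpopulation Z_4 = 19, 31, mean 25.
Difference = 29 − 25 = 4.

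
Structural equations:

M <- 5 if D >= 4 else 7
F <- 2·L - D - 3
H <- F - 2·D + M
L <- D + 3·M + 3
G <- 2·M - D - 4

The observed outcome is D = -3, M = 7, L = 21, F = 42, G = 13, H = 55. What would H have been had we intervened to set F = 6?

19

Under do(F=6), the mechanism F <- 2·L - D - 3 is discarded; F is fixed at 6.
M = 5 if D >= 4 else 7  [with D=-3]  = 7
H = F - 2·D + M  [with F=6, D=-3, M=7]  = 19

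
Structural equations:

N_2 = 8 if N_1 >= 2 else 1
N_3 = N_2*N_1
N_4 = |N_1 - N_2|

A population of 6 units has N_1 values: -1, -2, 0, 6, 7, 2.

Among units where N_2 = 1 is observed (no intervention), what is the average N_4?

2

E[N_4|N_2=1] averages over only the 3 units with N_2=1 (N_1 = -1, -2, 0): N_4 = 2, 3, 1, mean 2.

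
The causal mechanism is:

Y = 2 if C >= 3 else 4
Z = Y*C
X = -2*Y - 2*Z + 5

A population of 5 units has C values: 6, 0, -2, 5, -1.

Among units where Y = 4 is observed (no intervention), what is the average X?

5

E[X|Y=4] averages over only the 3 units with Y=4 (C = 0, -2, -1): X = -3, 13, 5, mean 5.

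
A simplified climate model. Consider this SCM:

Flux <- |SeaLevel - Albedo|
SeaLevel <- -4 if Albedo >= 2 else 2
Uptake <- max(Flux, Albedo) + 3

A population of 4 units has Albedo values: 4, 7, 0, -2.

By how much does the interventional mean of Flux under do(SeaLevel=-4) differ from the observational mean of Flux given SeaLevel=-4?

-3.25

Every unit gets SeaLevel=-4 under the intervention. Flux values become 8, 11, 4, 2; E[Flux|do(SeaLevel=-4)] = 6.25.
Conditioning on SeaLevel=-4 selects the 2 unit(s) with Albedo ∈ {4, 7}. Their Flux values: 8, 11. Mean = 9.5.
Difference = 6.25 − 9.5 = -3.25.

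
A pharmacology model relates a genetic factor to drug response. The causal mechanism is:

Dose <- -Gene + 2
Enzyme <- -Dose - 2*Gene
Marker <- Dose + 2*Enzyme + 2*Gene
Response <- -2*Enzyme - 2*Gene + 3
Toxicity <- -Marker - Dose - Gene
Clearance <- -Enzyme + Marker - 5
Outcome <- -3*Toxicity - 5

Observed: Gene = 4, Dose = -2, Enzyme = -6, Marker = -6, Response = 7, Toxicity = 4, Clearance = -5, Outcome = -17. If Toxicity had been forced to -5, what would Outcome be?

Intervening sets Toxicity = -5 and removes its equation (Toxicity <- -Marker - Dose - Gene).
Outcome = -3*Toxicity - 5  [with Toxicity=-5]  = 10

10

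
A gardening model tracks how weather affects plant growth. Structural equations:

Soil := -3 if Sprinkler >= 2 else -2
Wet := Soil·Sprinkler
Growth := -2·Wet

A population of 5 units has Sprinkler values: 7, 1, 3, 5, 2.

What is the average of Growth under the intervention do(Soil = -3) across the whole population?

21.6

do(Soil=-3) breaks Soil's dependence on Sprinkler. With Soil=-3 fixed, Growth across the units is 42, 6, 18, 30, 12, mean 21.6.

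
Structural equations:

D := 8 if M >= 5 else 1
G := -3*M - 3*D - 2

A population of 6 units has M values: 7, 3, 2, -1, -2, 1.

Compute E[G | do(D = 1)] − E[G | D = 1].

do(D=1) breaks D's dependence on M. With D=1 fixed, G across the units is -26, -14, -11, -2, 1, -8, mean -10.
Observing D=1 restricts to units where D's equation naturally yields 1: M ∈ {3, 2, -1, -2, 1}. In that subpopulation G = -14, -11, -2, 1, -8, mean -6.8.
Difference = -10 − (-6.8) = -3.2.

-3.2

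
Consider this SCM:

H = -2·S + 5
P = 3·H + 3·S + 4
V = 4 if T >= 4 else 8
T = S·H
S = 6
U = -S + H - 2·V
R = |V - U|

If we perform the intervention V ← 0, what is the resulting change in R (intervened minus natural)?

-24

Under do(V=0), the mechanism V = 4 if T >= 4 else 8 is discarded; V is fixed at 0.
H = -2·S + 5  [with S=6]  = -7
U = -S + H - 2·V  [with S=6, H=-7, V=0]  = -13
R = |V - U|  [with V=0, U=-13]  = 13
Without intervention: H = -2·S + 5  [with S=6]  = -7; T = S·H  [with S=6, H=-7]  = -42; V = 4 if T >= 4 else 8  [with T=-42]  = 8; U = -S + H - 2·V  [with S=6, H=-7, V=8]  = -29; R = |V - U|  [with V=8, U=-29]  = 37.
Change = 13 − 37 = -24.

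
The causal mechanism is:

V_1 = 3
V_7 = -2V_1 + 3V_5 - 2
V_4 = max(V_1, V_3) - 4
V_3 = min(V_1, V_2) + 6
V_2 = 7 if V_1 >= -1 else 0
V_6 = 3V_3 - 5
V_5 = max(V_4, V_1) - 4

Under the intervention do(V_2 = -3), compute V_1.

Under do(V_2=-3), the mechanism V_2 = 7 if V_1 >= -1 else 0 is discarded; V_2 is fixed at -3.
V_1 is not downstream of the intervention, so its value is determined by the original equations.

3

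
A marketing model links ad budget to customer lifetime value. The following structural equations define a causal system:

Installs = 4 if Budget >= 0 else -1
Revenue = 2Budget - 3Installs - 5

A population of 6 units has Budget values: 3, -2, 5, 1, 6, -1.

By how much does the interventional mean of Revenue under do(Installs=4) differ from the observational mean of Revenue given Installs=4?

-3.5

Under do(Installs=4), Installs's equation is replaced by Installs=4 for every unit. Per-unit Revenue: -11, -21, -7, -15, -5, -19. Mean = -13.
E[Revenue|Installs=4] averages over only the 4 units with Installs=4 (Budget = 3, 5, 1, 6): Revenue = -11, -7, -15, -5, mean -9.5.
Difference = -13 − (-9.5) = -3.5.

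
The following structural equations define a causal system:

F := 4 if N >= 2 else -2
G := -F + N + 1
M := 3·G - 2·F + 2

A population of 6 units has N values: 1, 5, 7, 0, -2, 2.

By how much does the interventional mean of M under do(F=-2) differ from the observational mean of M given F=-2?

Under do(F=-2), F's equation is replaced by F=-2 for every unit. Per-unit M: 18, 30, 36, 15, 9, 21. Mean = 21.5.
E[M|F=-2] averages over only the 3 units with F=-2 (N = 1, 0, -2): M = 18, 15, 9, mean 14.
Difference = 21.5 − 14 = 7.5.

7.5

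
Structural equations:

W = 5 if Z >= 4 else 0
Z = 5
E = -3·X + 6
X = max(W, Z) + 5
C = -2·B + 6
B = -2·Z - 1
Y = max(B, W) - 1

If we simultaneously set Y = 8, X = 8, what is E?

-18

Setting Y = 8, X = 8 by intervention discards those variables' equations.
E = -3·X + 6  [with X=8]  = -18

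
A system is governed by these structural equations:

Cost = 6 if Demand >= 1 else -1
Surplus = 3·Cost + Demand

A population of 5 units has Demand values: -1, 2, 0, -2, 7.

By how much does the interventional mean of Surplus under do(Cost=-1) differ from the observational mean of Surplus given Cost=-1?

2.2

do(Cost=-1) breaks Cost's dependence on Demand. With Cost=-1 fixed, Surplus across the units is -4, -1, -3, -5, 4, mean -1.8.
E[Surplus|Cost=-1] averages over only the 3 units with Cost=-1 (Demand = -1, 0, -2): Surplus = -4, -3, -5, mean -4.
Difference = -1.8 − (-4) = 2.2.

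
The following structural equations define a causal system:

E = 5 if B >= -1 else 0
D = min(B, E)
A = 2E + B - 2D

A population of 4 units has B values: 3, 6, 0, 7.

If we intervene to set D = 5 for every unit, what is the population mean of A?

The intervention sets D=5 in all 4 units regardless of B. Recomputing A per unit gives 3, 6, 0, 7; average 4.

4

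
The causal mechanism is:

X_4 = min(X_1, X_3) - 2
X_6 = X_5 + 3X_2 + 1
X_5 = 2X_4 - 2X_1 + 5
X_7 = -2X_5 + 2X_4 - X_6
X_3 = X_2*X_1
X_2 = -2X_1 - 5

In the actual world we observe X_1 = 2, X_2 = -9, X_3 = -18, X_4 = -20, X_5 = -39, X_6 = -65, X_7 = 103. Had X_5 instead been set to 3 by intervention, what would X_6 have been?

The intervention breaks the incoming arrows to X_5: X_5 = 2X_4 - 2X_1 + 5 no longer applies, and X_5 = 3.
X_2 = -2X_1 - 5  [with X_1=2]  = -9
X_6 = X_5 + 3X_2 + 1  [with X_5=3, X_2=-9]  = -23

-23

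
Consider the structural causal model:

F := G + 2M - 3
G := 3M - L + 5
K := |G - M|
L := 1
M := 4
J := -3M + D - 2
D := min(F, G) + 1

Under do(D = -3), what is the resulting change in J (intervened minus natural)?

Intervening sets D = -3 and removes its equation (D := min(F, G) + 1).
J = -3M + D - 2  [with M=4, D=-3]  = -17
Without intervention: G = 3M - L + 5  [with M=4, L=1]  = 16; F = G + 2M - 3  [with G=16, M=4]  = 21; D = min(F, G) + 1  [with F=21, G=16]  = 17; J = -3M + D - 2  [with M=4, D=17]  = 3.
Change = -17 − 3 = -20.

-20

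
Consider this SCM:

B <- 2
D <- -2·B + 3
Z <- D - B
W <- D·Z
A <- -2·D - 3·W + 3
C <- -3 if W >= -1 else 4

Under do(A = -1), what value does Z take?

do(A=-1) replaces the equation A <- -2·D - 3·W + 3 with the constant A = -1.
Z is not downstream of the intervention, so its value is determined by the original equations.
D = -2·B + 3  [with B=2]  = -1
Z = D - B  [with D=-1, B=2]  = -3

-3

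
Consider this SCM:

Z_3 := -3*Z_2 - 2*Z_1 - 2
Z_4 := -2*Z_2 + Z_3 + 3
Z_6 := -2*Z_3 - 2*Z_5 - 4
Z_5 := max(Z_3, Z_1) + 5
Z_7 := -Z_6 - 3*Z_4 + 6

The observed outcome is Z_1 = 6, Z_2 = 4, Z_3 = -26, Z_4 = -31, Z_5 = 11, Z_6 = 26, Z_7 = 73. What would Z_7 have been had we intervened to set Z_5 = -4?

Under do(Z_5=-4), the mechanism Z_5 := max(Z_3, Z_1) + 5 is discarded; Z_5 is fixed at -4.
Z_3 = -3*Z_2 - 2*Z_1 - 2  [with Z_2=4, Z_1=6]  = -26
Z_4 = -2*Z_2 + Z_3 + 3  [with Z_2=4, Z_3=-26]  = -31
Z_6 = -2*Z_3 - 2*Z_5 - 4  [with Z_3=-26, Z_5=-4]  = 56
Z_7 = -Z_6 - 3*Z_4 + 6  [with Z_6=56, Z_4=-31]  = 43

43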